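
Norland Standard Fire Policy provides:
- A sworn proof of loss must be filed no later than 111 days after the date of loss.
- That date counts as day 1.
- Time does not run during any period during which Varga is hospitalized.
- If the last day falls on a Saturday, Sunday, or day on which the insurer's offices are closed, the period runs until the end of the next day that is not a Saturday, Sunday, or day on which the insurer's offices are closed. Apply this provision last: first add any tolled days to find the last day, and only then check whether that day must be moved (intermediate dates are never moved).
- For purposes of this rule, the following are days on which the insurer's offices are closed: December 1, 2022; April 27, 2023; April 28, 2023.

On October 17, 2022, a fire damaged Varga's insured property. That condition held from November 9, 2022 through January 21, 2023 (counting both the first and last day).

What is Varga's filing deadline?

Counting October 17, 2022 as day 1, day 111 is February 4, 2023.
From November 9, 2022 through January 21, 2023 inclusive is 74 days; tolling adds 74 days: February 4, 2023 + 74 days = April 19, 2023.
April 19, 2023 is a Wednesday and not a day on which the insurer's offices are closed, so no extension applies.

April 19, 2023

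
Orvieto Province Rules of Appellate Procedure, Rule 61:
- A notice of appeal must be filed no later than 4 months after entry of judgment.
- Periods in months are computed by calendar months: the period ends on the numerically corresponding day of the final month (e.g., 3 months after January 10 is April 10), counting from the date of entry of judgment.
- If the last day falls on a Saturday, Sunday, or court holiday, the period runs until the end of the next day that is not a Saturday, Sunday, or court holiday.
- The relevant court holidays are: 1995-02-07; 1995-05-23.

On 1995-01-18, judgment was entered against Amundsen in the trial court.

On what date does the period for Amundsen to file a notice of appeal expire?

May 18, 1995

4 months after 1995-01-18 is May 18, 1995.
May 18, 1995 is a Thursday and not a court holiday, so no extension applies.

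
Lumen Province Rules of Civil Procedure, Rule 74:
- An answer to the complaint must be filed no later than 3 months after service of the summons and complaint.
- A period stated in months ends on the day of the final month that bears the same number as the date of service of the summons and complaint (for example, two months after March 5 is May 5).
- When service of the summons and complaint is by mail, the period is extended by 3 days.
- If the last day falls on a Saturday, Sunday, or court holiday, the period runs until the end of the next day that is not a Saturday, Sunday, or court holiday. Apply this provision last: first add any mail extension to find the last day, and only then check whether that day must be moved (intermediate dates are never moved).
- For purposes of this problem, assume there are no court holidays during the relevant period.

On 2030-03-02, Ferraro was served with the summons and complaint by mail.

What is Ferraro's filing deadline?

June 5, 2030

3 months after 2030-03-02 is June 2, 2030.
Service was by mail, adding 3 days: June 2, 2030 + 3 days = June 5, 2030.
June 5, 2030 is a Wednesday and not a court holiday, so no extension applies.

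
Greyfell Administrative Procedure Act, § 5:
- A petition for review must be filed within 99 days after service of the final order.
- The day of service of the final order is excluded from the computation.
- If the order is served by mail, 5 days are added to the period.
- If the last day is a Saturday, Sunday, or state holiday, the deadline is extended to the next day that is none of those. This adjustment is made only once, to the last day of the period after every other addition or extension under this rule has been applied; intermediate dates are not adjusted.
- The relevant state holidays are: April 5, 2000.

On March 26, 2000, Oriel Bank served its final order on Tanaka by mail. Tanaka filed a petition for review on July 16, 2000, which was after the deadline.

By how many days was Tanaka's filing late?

6 days

99 days after March 26, 2000 is July 3, 2000.
Service was by mail, adding 5 days: July 3, 2000 + 5 days = July 8, 2000.
July 8, 2000 is Saturday; July 9, 2000 is Sunday. The next qualifying day is July 10, 2000.
The deadline is July 10, 2000; from July 10, 2000 to July 16, 2000 is 6 days.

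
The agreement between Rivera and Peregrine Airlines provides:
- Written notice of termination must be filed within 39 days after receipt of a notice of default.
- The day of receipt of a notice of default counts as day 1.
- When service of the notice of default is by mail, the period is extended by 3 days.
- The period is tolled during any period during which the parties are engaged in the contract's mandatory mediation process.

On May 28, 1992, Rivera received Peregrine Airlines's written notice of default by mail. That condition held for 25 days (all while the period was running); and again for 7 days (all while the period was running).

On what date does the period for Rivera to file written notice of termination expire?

Counting May 28, 1992 as day 1, day 39 is July 5, 1992.
Service was by mail, adding 3 days: July 5, 1992 + 3 days = July 8, 1992.
Tolling adds 25 days: July 8, 1992 + 25 days = August 2, 1992.
Tolling adds 7 days: August 2, 1992 + 7 days = August 9, 1992.

August 9, 1992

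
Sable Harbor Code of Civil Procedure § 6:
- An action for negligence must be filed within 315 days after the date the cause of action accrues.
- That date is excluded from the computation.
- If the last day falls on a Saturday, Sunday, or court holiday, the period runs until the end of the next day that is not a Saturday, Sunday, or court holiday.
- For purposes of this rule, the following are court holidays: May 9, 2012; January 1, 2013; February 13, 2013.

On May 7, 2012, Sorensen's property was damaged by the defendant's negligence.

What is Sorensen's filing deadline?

March 18, 2013

315 days after May 7, 2012 is March 18, 2013.
March 18, 2013 is a Monday and not a court holiday, so no extension applies.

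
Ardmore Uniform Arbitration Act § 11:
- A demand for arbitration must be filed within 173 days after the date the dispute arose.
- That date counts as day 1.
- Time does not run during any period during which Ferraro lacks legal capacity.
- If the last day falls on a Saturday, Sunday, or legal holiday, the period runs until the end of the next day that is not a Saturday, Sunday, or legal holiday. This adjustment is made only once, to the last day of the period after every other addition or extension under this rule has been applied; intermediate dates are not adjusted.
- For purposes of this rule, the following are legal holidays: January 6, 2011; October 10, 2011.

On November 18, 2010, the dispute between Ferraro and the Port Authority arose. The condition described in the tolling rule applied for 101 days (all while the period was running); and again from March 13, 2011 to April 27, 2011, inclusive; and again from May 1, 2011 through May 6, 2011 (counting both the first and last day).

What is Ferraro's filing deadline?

Counting November 18, 2010 as day 1, day 173 is May 9, 2011.
Tolling adds 101 days: May 9, 2011 + 101 days = August 18, 2011.
From March 13, 2011 through April 27, 2011 inclusive is 46 days; tolling adds 46 days: August 18, 2011 + 46 days = October 3, 2011.
From May 1, 2011 through May 6, 2011 inclusive is 6 days; tolling adds 6 days: October 3, 2011 + 6 days = October 9, 2011.
October 9, 2011 is Sunday; October 10, 2011 is a listed holiday. The next qualifying day is October 11, 2011.

October 11, 2011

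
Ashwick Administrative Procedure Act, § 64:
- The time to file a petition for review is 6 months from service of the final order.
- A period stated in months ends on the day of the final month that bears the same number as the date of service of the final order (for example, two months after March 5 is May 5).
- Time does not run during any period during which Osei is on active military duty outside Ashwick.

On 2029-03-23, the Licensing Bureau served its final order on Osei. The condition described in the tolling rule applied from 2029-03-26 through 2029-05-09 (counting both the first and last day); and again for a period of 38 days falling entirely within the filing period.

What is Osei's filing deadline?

6 months after 2029-03-23 is September 23, 2029.
From March 26, 2029 through May 9, 2029 inclusive is 45 days; tolling adds 45 days: September 23, 2029 + 45 days = November 7, 2029.
Tolling adds 38 days: November 7, 2029 + 38 days = December 15, 2029.

December 15, 2029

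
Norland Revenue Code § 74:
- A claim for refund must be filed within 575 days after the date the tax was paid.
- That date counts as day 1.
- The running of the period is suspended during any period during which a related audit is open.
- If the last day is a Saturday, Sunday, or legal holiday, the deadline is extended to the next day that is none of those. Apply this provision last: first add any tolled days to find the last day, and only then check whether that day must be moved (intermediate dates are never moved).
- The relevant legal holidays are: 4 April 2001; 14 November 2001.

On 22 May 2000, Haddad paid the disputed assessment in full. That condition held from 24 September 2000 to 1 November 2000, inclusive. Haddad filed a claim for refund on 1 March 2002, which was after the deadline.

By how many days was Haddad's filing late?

Counting 22 May 2000 as day 1, day 575 is December 17, 2001.
From September 24, 2000 through November 1, 2000 inclusive is 39 days; tolling adds 39 days: December 17, 2001 + 39 days = January 25, 2002.
January 25, 2002 is a Friday and not a legal holiday, so no extension applies.
The deadline is January 25, 2002; from January 25, 2002 to March 1, 2002 is 35 days.

35 days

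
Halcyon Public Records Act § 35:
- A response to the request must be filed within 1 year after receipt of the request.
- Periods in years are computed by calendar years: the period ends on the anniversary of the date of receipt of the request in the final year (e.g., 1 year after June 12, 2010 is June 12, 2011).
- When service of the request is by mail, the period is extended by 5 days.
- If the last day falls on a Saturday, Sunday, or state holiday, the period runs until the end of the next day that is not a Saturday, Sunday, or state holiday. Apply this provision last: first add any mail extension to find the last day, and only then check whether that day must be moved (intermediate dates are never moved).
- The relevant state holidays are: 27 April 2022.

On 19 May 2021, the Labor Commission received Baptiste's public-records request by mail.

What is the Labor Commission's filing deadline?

May 24, 2022

1 year after 19 May 2021 is May 19, 2022.
Service was by mail, adding 5 days: May 19, 2022 + 5 days = May 24, 2022.
May 24, 2022 is a Tuesday and not a state holiday, so no extension applies.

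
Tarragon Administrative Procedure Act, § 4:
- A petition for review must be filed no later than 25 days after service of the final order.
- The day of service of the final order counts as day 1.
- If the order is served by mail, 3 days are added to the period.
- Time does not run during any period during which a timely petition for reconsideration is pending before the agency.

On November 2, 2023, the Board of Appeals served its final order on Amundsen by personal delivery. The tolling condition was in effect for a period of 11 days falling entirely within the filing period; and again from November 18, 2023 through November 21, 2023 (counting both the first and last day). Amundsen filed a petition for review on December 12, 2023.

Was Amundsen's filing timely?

No

Counting November 2, 2023 as day 1, day 25 is November 26, 2023.
Service was not by mail, so no mail extension applies.
Tolling adds 11 days: November 26, 2023 + 11 days = December 7, 2023.
From November 18, 2023 through November 21, 2023 inclusive is 4 days; tolling adds 4 days: December 7, 2023 + 4 days = December 11, 2023.
The deadline is December 11, 2023; the filing on December 12, 2023 is after that date.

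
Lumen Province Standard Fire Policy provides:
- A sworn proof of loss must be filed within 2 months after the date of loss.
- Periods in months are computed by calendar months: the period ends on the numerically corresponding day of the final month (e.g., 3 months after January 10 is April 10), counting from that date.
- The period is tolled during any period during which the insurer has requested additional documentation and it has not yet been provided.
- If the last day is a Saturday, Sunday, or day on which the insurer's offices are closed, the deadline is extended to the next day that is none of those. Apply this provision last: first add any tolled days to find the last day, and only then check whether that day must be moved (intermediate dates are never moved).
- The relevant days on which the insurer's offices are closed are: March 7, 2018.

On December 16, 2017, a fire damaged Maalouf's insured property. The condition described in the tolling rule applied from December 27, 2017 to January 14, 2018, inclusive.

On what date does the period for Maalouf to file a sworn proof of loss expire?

March 8, 2018

2 months after December 16, 2017 is February 16, 2018.
From December 27, 2017 through January 14, 2018 inclusive is 19 days; tolling adds 19 days: February 16, 2018 + 19 days = March 7, 2018.
March 7, 2018 is a listed holiday. The next qualifying day is March 8, 2018.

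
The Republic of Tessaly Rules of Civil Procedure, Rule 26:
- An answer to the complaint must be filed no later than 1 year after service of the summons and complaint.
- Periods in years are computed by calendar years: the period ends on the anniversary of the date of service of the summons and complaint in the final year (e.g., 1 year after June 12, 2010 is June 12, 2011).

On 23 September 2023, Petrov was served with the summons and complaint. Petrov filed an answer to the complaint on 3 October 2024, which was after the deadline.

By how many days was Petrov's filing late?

1 year after 23 September 2023 is September 23, 2024.
The deadline is September 23, 2024; from September 23, 2024 to October 3, 2024 is 10 days.

10 days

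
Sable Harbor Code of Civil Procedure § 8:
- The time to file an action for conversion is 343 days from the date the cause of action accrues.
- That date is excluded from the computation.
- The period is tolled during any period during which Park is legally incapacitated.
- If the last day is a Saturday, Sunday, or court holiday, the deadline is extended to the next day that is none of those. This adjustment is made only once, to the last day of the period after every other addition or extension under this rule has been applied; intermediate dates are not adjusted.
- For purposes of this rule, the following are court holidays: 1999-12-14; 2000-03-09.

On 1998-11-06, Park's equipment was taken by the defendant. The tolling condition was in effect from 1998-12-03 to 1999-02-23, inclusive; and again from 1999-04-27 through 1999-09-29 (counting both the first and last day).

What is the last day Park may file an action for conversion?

June 12, 2000

343 days after 1998-11-06 is October 15, 1999.
From December 3, 1998 through February 23, 1999 inclusive is 83 days; tolling adds 83 days: October 15, 1999 + 83 days = January 6, 2000.
From April 27, 1999 through September 29, 1999 inclusive is 156 days; tolling adds 156 days: January 6, 2000 + 156 days = June 10, 2000.
June 10, 2000 is Saturday; June 11, 2000 is Sunday. The next qualifying day is June 12, 2000.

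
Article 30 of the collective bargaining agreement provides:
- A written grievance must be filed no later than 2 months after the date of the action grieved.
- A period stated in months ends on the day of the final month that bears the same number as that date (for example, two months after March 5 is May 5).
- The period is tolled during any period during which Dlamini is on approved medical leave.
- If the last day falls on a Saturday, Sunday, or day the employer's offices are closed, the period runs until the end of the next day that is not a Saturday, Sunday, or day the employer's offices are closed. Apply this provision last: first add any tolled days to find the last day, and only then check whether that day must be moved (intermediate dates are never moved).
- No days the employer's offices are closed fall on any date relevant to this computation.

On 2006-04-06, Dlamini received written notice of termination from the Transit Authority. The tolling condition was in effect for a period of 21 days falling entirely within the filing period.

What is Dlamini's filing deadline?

2 months after 2006-04-06 is June 6, 2006.
Tolling adds 21 days: June 6, 2006 + 21 days = June 27, 2006.
June 27, 2006 is a Tuesday and not a day the employer's offices are closed, so no extension applies.

June 27, 2006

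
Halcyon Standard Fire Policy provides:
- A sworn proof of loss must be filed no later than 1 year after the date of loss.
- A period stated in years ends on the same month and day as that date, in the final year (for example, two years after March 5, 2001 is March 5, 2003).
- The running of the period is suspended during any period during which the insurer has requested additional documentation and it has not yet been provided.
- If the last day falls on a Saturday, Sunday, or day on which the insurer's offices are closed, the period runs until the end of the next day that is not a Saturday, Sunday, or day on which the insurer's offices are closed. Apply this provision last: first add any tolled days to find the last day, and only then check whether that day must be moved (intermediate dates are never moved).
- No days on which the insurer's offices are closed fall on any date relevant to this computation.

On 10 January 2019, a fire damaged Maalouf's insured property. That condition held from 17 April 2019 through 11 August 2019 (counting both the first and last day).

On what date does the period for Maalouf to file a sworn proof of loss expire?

1 year after 10 January 2019 is January 10, 2020.
From April 17, 2019 through August 11, 2019 inclusive is 117 days; tolling adds 117 days: January 10, 2020 + 117 days = May 6, 2020.
May 6, 2020 is a Wednesday and not a day on which the insurer's offices are closed, so no extension applies.

May 6, 2020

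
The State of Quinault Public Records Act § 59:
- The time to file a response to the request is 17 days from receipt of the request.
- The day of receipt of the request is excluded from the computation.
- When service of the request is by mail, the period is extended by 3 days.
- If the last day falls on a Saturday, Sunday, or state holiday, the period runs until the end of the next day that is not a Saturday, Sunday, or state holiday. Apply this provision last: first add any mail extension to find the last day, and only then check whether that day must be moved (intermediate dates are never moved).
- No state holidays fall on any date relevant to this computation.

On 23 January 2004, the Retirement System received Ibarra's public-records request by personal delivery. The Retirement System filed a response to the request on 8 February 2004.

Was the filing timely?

Yes

17 days after 23 January 2004 is February 9, 2004.
Service was not by mail, so no mail extension applies.
February 9, 2004 is a Monday and not a state holiday, so no extension applies.
The deadline is February 9, 2004; the filing on February 8, 2004 is on or before that date.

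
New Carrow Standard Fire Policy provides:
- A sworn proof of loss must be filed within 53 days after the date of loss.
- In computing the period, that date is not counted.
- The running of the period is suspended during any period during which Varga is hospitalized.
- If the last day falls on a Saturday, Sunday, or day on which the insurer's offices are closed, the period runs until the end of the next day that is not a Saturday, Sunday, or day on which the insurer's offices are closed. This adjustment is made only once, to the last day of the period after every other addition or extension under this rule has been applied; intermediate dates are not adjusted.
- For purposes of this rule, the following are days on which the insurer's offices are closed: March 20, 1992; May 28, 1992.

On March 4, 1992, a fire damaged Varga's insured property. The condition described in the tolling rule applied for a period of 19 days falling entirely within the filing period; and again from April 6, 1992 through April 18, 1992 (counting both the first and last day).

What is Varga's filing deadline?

53 days after March 4, 1992 is April 26, 1992.
Tolling adds 19 days: April 26, 1992 + 19 days = May 15, 1992.
From April 6, 1992 through April 18, 1992 inclusive is 13 days; tolling adds 13 days: May 15, 1992 + 13 days = May 28, 1992.
May 28, 1992 is a listed holiday. The next qualifying day is May 29, 1992.

May 29, 1992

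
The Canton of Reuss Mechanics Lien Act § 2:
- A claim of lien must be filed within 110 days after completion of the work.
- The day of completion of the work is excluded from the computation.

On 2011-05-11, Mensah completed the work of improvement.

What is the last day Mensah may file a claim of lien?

110 days after 2011-05-11 is August 29, 2011.

August 29, 2011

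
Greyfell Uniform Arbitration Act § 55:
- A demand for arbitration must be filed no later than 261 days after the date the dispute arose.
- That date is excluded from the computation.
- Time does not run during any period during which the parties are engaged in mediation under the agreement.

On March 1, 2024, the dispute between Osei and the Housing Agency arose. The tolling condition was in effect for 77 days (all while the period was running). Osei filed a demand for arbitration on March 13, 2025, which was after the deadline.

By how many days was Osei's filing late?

261 days after March 1, 2024 is November 17, 2024.
Tolling adds 77 days: November 17, 2024 + 77 days = February 2, 2025.
The deadline is February 2, 2025; from February 2, 2025 to March 13, 2025 is 39 days.

39 days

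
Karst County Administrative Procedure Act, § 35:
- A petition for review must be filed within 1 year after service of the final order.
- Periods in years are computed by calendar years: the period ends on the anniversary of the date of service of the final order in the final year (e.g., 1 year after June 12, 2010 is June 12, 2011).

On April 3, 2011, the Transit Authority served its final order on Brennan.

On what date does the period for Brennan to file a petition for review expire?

1 year after April 3, 2011 is April 3, 2012.

April 3, 2012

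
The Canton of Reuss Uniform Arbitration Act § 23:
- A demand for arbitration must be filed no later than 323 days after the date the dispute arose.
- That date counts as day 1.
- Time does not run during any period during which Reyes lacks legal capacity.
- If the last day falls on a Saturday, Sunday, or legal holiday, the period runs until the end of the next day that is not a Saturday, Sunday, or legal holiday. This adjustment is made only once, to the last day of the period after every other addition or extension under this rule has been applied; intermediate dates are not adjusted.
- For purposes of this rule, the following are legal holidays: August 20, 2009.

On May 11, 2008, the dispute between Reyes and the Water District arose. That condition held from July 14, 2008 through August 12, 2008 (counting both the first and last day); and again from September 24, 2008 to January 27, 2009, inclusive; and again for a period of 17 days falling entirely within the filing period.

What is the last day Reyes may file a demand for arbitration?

Counting May 11, 2008 as day 1, day 323 is March 29, 2009.
From July 14, 2008 through August 12, 2008 inclusive is 30 days; tolling adds 30 days: March 29, 2009 + 30 days = April 28, 2009.
From September 24, 2008 through January 27, 2009 inclusive is 126 days; tolling adds 126 days: April 28, 2009 + 126 days = September 1, 2009.
Tolling adds 17 days: September 1, 2009 + 17 days = September 18, 2009.
September 18, 2009 is a Friday and not a legal holiday, so no extension applies.

September 18, 2009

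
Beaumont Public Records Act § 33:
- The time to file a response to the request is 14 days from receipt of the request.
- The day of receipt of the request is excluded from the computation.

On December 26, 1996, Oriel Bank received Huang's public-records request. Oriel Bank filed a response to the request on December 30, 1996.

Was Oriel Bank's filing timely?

Yes

14 days after December 26, 1996 is January 9, 1997.
The deadline is January 9, 1997; the filing on December 30, 1996 is on or before that date.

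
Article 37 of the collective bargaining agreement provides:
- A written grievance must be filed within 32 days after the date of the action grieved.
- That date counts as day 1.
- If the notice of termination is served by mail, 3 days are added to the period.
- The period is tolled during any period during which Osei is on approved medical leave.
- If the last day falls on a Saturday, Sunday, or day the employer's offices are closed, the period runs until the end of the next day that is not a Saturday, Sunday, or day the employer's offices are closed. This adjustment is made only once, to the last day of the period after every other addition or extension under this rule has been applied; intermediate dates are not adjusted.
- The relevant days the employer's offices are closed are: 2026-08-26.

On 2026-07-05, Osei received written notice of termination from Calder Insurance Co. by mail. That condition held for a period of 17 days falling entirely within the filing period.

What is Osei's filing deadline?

August 25, 2026

Counting 2026-07-05 as day 1, day 32 is August 5, 2026.
Service was by mail, adding 3 days: August 5, 2026 + 3 days = August 8, 2026.
Tolling adds 17 days: August 8, 2026 + 17 days = August 25, 2026.
August 25, 2026 is a Tuesday and not a day the employer's offices are closed, so no extension applies.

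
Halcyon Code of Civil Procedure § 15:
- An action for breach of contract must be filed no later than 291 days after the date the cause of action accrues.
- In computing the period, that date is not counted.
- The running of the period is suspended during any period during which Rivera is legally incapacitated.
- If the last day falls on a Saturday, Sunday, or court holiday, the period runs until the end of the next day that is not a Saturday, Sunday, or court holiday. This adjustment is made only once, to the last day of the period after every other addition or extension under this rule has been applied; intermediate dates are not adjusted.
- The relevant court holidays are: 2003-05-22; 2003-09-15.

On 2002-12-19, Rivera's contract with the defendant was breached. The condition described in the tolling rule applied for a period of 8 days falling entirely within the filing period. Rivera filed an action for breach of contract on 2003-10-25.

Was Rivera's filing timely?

291 days after 2002-12-19 is October 6, 2003.
Tolling adds 8 days: October 6, 2003 + 8 days = October 14, 2003.
October 14, 2003 is a Tuesday and not a court holiday, so no extension applies.
The deadline is October 14, 2003; the filing on October 25, 2003 is after that date.

No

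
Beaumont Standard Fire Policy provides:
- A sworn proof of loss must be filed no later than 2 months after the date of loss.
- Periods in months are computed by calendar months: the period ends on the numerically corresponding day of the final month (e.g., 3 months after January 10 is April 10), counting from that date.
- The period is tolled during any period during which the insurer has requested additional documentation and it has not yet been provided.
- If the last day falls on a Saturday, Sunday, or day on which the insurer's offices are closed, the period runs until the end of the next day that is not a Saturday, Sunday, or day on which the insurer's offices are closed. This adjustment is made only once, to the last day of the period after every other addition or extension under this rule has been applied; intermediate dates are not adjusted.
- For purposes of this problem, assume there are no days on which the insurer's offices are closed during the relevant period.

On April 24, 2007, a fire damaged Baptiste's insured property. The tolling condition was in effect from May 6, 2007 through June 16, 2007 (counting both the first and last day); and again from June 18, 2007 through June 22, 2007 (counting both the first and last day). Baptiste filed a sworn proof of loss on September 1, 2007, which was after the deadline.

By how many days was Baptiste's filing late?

22 days

2 months after April 24, 2007 is June 24, 2007.
From May 6, 2007 through June 16, 2007 inclusive is 42 days; tolling adds 42 days: June 24, 2007 + 42 days = August 5, 2007.
From June 18, 2007 through June 22, 2007 inclusive is 5 days; tolling adds 5 days: August 5, 2007 + 5 days = August 10, 2007.
August 10, 2007 is a Friday and not a day on which the insurer's offices are closed, so no extension applies.
The deadline is August 10, 2007; from August 10, 2007 to September 1, 2007 is 22 days.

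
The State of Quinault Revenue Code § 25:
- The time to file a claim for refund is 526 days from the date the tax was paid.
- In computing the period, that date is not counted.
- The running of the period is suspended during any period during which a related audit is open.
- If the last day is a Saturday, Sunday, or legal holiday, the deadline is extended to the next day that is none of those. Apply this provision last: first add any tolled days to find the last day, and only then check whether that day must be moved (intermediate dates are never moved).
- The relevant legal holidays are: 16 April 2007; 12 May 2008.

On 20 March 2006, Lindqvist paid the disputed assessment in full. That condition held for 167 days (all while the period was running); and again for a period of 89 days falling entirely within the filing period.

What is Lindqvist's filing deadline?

526 days after 20 March 2006 is August 28, 2007.
Tolling adds 167 days: August 28, 2007 + 167 days = February 11, 2008.
Tolling adds 89 days: February 11, 2008 + 89 days = May 10, 2008.
May 10, 2008 is Saturday; May 11, 2008 is Sunday; May 12, 2008 is a listed holiday. The next qualifying day is May 13, 2008.

May 13, 2008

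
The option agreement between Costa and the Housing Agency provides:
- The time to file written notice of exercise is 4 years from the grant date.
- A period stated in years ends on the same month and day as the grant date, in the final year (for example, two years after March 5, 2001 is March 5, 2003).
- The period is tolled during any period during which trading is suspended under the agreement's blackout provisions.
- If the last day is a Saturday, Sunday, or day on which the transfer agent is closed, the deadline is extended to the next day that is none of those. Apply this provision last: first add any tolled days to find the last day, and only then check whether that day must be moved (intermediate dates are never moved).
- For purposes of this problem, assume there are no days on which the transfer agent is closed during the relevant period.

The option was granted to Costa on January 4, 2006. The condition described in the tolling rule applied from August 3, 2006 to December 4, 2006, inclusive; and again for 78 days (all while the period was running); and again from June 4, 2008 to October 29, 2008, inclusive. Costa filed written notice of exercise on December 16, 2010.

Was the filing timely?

4 years after January 4, 2006 is January 4, 2010.
From August 3, 2006 through December 4, 2006 inclusive is 124 days; tolling adds 124 days: January 4, 2010 + 124 days = May 8, 2010.
Tolling adds 78 days: May 8, 2010 + 78 days = July 25, 2010.
From June 4, 2008 through October 29, 2008 inclusive is 148 days; tolling adds 148 days: July 25, 2010 + 148 days = December 20, 2010.
December 20, 2010 is a Monday and not a day on which the transfer agent is closed, so no extension applies.
The deadline is December 20, 2010; the filing on December 16, 2010 is on or before that date.

Yes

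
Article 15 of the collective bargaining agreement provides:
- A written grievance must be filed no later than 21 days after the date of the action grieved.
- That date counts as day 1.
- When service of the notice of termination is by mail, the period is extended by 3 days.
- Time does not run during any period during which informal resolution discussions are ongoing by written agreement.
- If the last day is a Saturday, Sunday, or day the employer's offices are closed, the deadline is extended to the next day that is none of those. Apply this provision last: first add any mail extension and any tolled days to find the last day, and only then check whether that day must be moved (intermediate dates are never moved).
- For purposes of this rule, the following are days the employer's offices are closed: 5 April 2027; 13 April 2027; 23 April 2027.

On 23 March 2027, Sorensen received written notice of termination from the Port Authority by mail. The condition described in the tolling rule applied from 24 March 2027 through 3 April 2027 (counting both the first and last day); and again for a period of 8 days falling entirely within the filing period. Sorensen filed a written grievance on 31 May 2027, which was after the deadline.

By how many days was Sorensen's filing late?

Counting 23 March 2027 as day 1, day 21 is April 12, 2027.
Service was by mail, adding 3 days: April 12, 2027 + 3 days = April 15, 2027.
From March 24, 2027 through April 3, 2027 inclusive is 11 days; tolling adds 11 days: April 15, 2027 + 11 days = April 26, 2027.
Tolling adds 8 days: April 26, 2027 + 8 days = May 4, 2027.
May 4, 2027 is a Tuesday and not a day the employer's offices are closed, so no extension applies.
The deadline is May 4, 2027; from May 4, 2027 to May 31, 2027 is 27 days.

27 days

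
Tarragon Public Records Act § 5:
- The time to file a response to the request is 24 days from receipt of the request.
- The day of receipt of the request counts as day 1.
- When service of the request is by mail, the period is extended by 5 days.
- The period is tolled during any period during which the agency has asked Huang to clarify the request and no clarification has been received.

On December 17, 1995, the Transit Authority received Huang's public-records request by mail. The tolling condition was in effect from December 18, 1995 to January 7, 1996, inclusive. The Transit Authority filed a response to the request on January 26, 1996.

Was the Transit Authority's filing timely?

Counting December 17, 1995 as day 1, day 24 is January 9, 1996.
Service was by mail, adding 5 days: January 9, 1996 + 5 days = January 14, 1996.
From December 18, 1995 through January 7, 1996 inclusive is 21 days; tolling adds 21 days: January 14, 1996 + 21 days = February 4, 1996.
The deadline is February 4, 1996; the filing on January 26, 1996 is on or before that date.

Yes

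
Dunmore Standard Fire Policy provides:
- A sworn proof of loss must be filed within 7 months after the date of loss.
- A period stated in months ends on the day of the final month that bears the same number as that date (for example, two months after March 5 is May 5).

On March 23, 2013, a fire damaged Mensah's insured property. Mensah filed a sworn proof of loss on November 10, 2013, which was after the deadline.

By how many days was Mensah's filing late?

7 months after March 23, 2013 is October 23, 2013.
The deadline is October 23, 2013; from October 23, 2013 to November 10, 2013 is 18 days.

18 days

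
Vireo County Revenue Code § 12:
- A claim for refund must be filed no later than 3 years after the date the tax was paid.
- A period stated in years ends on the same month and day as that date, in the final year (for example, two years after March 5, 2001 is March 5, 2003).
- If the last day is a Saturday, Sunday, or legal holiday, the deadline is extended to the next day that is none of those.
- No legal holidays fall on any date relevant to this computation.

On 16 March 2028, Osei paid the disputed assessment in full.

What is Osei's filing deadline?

March 17, 2031

3 years after 16 March 2028 is March 16, 2031.
March 16, 2031 is Sunday. The next qualifying day is March 17, 2031.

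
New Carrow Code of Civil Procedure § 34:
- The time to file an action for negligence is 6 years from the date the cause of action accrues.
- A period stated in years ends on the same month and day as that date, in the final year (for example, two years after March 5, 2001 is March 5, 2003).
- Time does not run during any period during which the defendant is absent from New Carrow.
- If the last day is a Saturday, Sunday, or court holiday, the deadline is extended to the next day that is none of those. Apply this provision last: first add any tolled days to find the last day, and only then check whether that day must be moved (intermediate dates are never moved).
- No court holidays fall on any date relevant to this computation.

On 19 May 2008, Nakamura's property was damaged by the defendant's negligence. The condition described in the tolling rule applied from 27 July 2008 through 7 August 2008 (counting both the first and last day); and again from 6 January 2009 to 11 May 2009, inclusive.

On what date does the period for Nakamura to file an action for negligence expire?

6 years after 19 May 2008 is May 19, 2014.
From July 27, 2008 through August 7, 2008 inclusive is 12 days; tolling adds 12 days: May 19, 2014 + 12 days = May 31, 2014.
From January 6, 2009 through May 11, 2009 inclusive is 126 days; tolling adds 126 days: May 31, 2014 + 126 days = October 4, 2014.
October 4, 2014 is Saturday; October 5, 2014 is Sunday. The next qualifying day is October 6, 2014.

October 6, 2014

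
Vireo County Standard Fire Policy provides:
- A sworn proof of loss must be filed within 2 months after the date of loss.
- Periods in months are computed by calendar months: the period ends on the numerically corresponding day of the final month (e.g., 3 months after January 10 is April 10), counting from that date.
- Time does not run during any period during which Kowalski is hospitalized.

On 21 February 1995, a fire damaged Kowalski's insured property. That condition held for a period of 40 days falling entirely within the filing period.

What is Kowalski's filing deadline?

May 31, 1995

2 months after 21 February 1995 is April 21, 1995.
Tolling adds 40 days: April 21, 1995 + 40 days = May 31, 1995.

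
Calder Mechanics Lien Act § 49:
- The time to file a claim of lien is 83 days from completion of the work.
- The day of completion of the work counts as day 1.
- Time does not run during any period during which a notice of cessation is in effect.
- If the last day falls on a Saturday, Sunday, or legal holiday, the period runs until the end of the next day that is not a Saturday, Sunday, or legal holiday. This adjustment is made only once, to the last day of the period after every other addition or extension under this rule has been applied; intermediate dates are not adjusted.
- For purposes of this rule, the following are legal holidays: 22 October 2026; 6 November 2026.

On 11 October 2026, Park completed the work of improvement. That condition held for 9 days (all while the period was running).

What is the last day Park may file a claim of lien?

January 11, 2027

Counting 11 October 2026 as day 1, day 83 is January 1, 2027.
Tolling adds 9 days: January 1, 2027 + 9 days = January 10, 2027.
January 10, 2027 is Sunday. The next qualifying day is January 11, 2027.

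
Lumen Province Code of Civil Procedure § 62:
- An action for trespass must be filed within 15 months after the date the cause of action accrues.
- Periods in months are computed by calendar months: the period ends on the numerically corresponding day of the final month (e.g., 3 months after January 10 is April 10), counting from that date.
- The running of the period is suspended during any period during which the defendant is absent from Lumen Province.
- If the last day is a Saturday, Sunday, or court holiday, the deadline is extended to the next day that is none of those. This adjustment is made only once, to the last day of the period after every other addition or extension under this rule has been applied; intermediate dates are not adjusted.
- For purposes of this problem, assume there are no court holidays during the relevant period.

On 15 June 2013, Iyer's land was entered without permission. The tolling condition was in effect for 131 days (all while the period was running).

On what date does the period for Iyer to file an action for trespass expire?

15 months after 15 June 2013 is September 15, 2014.
Tolling adds 131 days: September 15, 2014 + 131 days = January 24, 2015.
January 24, 2015 is Saturday; January 25, 2015 is Sunday. The next qualifying day is January 26, 2015.

January 26, 2015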